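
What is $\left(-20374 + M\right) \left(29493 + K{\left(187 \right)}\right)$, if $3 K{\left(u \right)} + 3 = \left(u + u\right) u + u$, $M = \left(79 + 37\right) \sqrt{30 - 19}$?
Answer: $-1077112258 + 6132572 \sqrt{11} \approx -1.0568 \cdot 10^{9}$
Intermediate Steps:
$M = 116 \sqrt{11} \approx 384.73$
$K{\left(u \right)} = -1 + \frac{u}{3} + \frac{2 u^{2}}{3}$ ($K{\left(u \right)} = -1 + \frac{\left(u + u\right) u + u}{3} = -1 + \frac{2 u u + u}{3} = -1 + \frac{2 u^{2} + u}{3} = -1 + \frac{u + 2 u^{2}}{3} = -1 + \left(\frac{u}{3} + \frac{2 u^{2}}{3}\right) = -1 + \frac{u}{3} + \frac{2 u^{2}}{3}$)
$\left(-20374 + M\right) \left(29493 + K{\left(187 \right)}\right) = \left(-20374 + 116 \sqrt{11}\right) \left(29493 + \left(-1 + \frac{1}{3} \cdot 187 + \frac{2 \cdot 187^{2}}{3}\right)\right) = \left(-20374 + 116 \sqrt{11}\right) \left(29493 + \left(-1 + \frac{187}{3} + \frac{2}{3} \cdot 34969\right)\right) = \left(-20374 + 116 \sqrt{11}\right) \left(29493 + \left(-1 + \frac{187}{3} + \frac{69938}{3}\right)\right) = \left(-20374 + 116 \sqrt{11}\right) \left(29493 + 23374\right) = \left(-20374 + 116 \sqrt{11}\right) 52867 = -1077112258 + 6132572 \sqrt{11}$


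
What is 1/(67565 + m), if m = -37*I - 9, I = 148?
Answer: 1/62080 ≈ 1.6108e-5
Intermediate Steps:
m = -5485 (m = -37*148 - 9 = -5476 - 9 = -5485)
1/(67565 + m) = 1/(67565 - 5485) = 1/62080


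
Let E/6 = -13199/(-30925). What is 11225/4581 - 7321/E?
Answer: -345419421925/120929238 ≈ -2856.4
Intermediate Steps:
E = 79194/30925 (E = 6*(-13199/(-30925)) = 6*(-13199*(-1/30925)) = 6*(13199/30925) = 79194/30925 ≈ 2.5608)
11225/4581 - 7321/E = 11225/4581 - 7321/79194/30925 = 11225*(1/4581) - 7321*30925/79194 = 11225/4581 - 226401925/79194 = -345419421925/120929238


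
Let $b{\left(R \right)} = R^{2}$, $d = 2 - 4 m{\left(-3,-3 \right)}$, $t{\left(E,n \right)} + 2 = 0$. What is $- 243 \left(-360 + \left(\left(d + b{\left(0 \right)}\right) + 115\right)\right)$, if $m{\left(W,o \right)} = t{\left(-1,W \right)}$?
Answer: $57105$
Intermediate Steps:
$t{\left(E,n \right)} = -2$ ($t{\left(E,n \right)} = -2 + 0 = -2$)
$m{\left(W,o \right)} = -2$
$d = 10$ ($d = 2 - -8 = 2 + 8 = 10$)
$- 243 \left(-360 + \left(\left(d + b{\left(0 \right)}\right) + 115\right)\right) = - 243 \left(-360 + \left(\left(10 + 0^{2}\right) + 115\right)\right) = - 243 \left(-360 + \left(\left(10 + 0\right) + 115\right)\right) = - 243 \left(-360 + \left(10 + 115\right)\right) = - 243 \left(-360 + 125\right) = \left(-243\right) \left(-235\right) = 57105$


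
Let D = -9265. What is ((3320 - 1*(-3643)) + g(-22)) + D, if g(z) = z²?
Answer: -1818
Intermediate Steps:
((3320 - 1*(-3643)) + g(-22)) + D = ((3320 - 1*(-3643)) + (-22)²) - 9265 = ((3320 + 3643) + 484) - 9265 = (6963 + 484) - 9265 = 7447 - 9265 = -1818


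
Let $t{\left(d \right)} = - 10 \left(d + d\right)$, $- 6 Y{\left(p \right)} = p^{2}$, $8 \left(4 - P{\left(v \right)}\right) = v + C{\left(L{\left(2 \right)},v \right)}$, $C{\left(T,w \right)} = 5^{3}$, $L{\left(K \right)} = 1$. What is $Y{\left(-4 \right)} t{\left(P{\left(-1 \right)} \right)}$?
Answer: $- \frac{1840}{3} \approx -613.33$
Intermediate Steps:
$C{\left(T,w \right)} = 125$
$P{\left(v \right)} = - \frac{93}{8} - \frac{v}{8}$ ($P{\left(v \right)} = 4 - \frac{v + 125}{8} = 4 - \frac{125 + v}{8} = 4 - \left(\frac{125}{8} + \frac{v}{8}\right) = - \frac{93}{8} - \frac{v}{8}$)
$Y{\left(p \right)} = - \frac{p^{2}}{6}$
$t{\left(d \right)} = - 20 d$ ($t{\left(d \right)} = - 10 \cdot 2 d = - 20 d$)
$Y{\left(-4 \right)} t{\left(P{\left(-1 \right)} \right)} = - \frac{\left(-4\right)^{2}}{6} \left(- 20 \left(- \frac{93}{8} - - \frac{1}{8}\right)\right) = \left(- \frac{1}{6}\right) 16 \left(- 20 \left(- \frac{93}{8} + \frac{1}{8}\right)\right) = - \frac{8 \left(\left(-20\right) \left(- \frac{23}{2}\right)\right)}{3} = \left(- \frac{8}{3}\right) 230 = - \frac{1840}{3}$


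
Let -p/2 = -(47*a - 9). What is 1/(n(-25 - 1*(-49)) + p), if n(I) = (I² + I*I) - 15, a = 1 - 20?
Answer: -1/667 ≈ -0.0014993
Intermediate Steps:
a = -19
n(I) = -15 + 2*I² (n(I) = (I² + I²) - 15 = 2*I² - 15 = -15 + 2*I²)
p = -1804 (p = -(-2)*(47*(-19) - 9) = -(-2)*(-893 - 9) = -(-2)*(-902) = -2*902 = -1804)
1/(n(-25 - 1*(-49)) + p) = 1/((-15 + 2*(-25 - 1*(-49))²) - 1804) = 1/((-15 + 2*(-25 + 49)²) - 1804) = 1/((-15 + 2*24²) - 1804) = 1/((-15 + 2*576) - 1804) = 1/((-15 + 1152) - 1804) = 1/(1137 - 1804) = 1/(-667) = -1/667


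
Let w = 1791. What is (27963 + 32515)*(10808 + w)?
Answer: 761962322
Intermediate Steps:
(27963 + 32515)*(10808 + w) = (27963 + 32515)*(10808 + 1791) = 60478*12599 = 761962322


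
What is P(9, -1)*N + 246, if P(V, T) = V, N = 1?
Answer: 255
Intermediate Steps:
P(9, -1)*N + 246 = 9*1 + 246 = 9 + 246 = 255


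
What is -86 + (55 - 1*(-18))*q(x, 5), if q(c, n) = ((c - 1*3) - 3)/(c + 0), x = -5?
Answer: 373/5 ≈ 74.600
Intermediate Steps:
q(c, n) = (-6 + c)/c (q(c, n) = ((c - 3) - 3)/c = ((-3 + c) - 3)/c = (-6 + c)/c)
-86 + (55 - 1*(-18))*q(x, 5) = -86 + (55 - 1*(-18))*((-6 - 5)/(-5)) = -86 + (55 + 18)*(-⅕*(-11)) = -86 + 73*(11/5) = -86 + 803/5 = 373/5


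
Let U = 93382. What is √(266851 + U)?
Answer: √360233 ≈ 600.19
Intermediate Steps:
√(266851 + U) = √(266851 + 93382) = √360233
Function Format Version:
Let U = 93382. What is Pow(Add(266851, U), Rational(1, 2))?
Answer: Pow(360233, Rational(1, 2)) ≈ 600.19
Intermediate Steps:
Pow(Add(266851, U), Rational(1, 2)) = Pow(Add(266851, 93382), Rational(1, 2)) = Pow(360233, Rational(1, 2))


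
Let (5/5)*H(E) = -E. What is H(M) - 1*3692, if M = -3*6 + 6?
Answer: -3680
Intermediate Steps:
M = -12 (M = -18 + 6 = -12)
H(E) = -E
H(M) - 1*3692 = -1*(-12) - 1*3692 = 12 - 3692 = -3680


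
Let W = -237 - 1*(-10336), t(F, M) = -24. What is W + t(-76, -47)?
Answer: 10075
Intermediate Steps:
W = 10099 (W = -237 + 10336 = 10099)
W + t(-76, -47) = 10099 - 24 = 10075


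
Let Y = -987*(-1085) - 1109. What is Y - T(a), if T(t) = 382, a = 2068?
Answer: 1069404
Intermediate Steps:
Y = 1069786 (Y = 1070895 - 1109 = 1069786)
Y - T(a) = 1069786 - 1*382 = 1069786 - 382 = 1069404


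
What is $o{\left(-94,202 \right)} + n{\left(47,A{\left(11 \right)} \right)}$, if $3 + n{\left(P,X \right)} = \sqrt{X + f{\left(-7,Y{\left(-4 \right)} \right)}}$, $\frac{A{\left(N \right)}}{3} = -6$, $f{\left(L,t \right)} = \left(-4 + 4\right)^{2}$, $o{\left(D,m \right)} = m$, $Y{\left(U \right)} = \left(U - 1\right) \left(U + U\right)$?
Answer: $199 + 3 i \sqrt{2} \approx 199.0 + 4.2426 i$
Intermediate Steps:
$Y{\left(U \right)} = 2 U \left(-1 + U\right)$ ($Y{\left(U \right)} = \left(-1 + U\right) 2 U = 2 U \left(-1 + U\right)$)
$f{\left(L,t \right)} = 0$ ($f{\left(L,t \right)} = 0^{2} = 0$)
$A{\left(N \right)} = -18$ ($A{\left(N \right)} = 3 \left(-6\right) = -18$)
$n{\left(P,X \right)} = -3 + \sqrt{X}$ ($n{\left(P,X \right)} = -3 + \sqrt{X + 0} = -3 + \sqrt{X}$)
$o{\left(-94,202 \right)} + n{\left(47,A{\left(11 \right)} \right)} = 202 - \left(3 - \sqrt{-18}\right) = 202 - \left(3 - 3 i \sqrt{2}\right) = 199 + 3 i \sqrt{2}$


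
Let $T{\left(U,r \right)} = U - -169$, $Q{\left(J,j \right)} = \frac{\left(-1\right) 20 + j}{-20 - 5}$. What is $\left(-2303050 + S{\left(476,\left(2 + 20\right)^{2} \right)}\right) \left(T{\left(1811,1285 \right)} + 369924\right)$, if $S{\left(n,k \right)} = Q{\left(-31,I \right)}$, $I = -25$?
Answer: $- \frac{4282564188864}{5} \approx -8.5651 \cdot 10^{11}$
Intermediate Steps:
$Q{\left(J,j \right)} = \frac{4}{5} - \frac{j}{25}$ ($Q{\left(J,j \right)} = \frac{-20 + j}{-25} = \left(-20 + j\right) \left(- \frac{1}{25}\right) = \frac{4}{5} - \frac{j}{25}$)
$S{\left(n,k \right)} = \frac{9}{5}$ ($S{\left(n,k \right)} = \frac{4}{5} - -1 = \frac{4}{5} + 1 = \frac{9}{5}$)
$T{\left(U,r \right)} = 169 + U$ ($T{\left(U,r \right)} = U + 169 = 169 + U$)
$\left(-2303050 + S{\left(476,\left(2 + 20\right)^{2} \right)}\right) \left(T{\left(1811,1285 \right)} + 369924\right) = \left(-2303050 + \frac{9}{5}\right) \left(\left(169 + 1811\right) + 369924\right) = - \frac{11515241 \left(1980 + 369924\right)}{5} = \left(- \frac{11515241}{5}\right) 371904 = - \frac{4282564188864}{5}$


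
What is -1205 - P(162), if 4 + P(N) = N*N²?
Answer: -4252729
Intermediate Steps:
P(N) = -4 + N³ (P(N) = -4 + N*N² = -4 + N³)
-1205 - P(162) = -1205 - (-4 + 162³) = -1205 - (-4 + 4251528) = -1205 - 1*4251524 = -1205 - 4251524 = -4252729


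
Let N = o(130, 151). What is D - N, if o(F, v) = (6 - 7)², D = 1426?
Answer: 1425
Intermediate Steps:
o(F, v) = 1 (o(F, v) = (-1)² = 1)
N = 1
D - N = 1426 - 1*1 = 1426 - 1 = 1425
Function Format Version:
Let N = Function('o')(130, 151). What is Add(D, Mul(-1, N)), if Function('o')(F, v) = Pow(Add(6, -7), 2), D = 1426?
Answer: 1425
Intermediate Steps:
Function('o')(F, v) = 1 (Function('o')(F, v) = Pow(-1, 2) = 1)
N = 1
Add(D, Mul(-1, N)) = Add(1426, Mul(-1, 1)) = Add(1426, -1) = 1425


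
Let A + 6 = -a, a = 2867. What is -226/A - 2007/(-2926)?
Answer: 6427387/8406398 ≈ 0.76458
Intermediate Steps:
A = -2873 (A = -6 - 1*2867 = -6 - 2867 = -2873)
-226/A - 2007/(-2926) = -226/(-2873) - 2007/(-2926) = -226*(-1/2873) - 2007*(-1/2926) = 226/2873 + 2007/2926 = 6427387/8406398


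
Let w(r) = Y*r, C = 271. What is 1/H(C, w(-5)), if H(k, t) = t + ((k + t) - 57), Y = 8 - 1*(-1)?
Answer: 1/124 ≈ 0.0080645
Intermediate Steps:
Y = 9 (Y = 8 + 1 = 9)
w(r) = 9*r
H(k, t) = -57 + k + 2*t (H(k, t) = t + (-57 + k + t) = -57 + k + 2*t)
1/H(C, w(-5)) = 1/(-57 + 271 + 2*(9*(-5))) = 1/(-57 + 271 + 2*(-45)) = 1/(-57 + 271 - 90) = 1/124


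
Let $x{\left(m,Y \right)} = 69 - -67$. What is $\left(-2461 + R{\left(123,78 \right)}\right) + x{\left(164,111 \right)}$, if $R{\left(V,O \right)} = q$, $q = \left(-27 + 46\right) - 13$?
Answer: $-2319$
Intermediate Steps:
$q = 6$ ($q = 19 - 13 = 6$)
$x{\left(m,Y \right)} = 136$ ($x{\left(m,Y \right)} = 69 + 67 = 136$)
$R{\left(V,O \right)} = 6$
$\left(-2461 + R{\left(123,78 \right)}\right) + x{\left(164,111 \right)} = \left(-2461 + 6\right) + 136 = -2455 + 136 = -2319$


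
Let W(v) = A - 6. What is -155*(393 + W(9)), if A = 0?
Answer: -59985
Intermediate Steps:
W(v) = -6 (W(v) = 0 - 6 = -6)
-155*(393 + W(9)) = -155*(393 - 6) = -155*387 = -59985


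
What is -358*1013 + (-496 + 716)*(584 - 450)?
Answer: -333174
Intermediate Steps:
-358*1013 + (-496 + 716)*(584 - 450) = -362654 + 220*134 = -362654 + 29480 = -333174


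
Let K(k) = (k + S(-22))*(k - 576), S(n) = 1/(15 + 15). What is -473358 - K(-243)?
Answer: -6723477/10 ≈ -6.7235e+5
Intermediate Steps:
S(n) = 1/30
K(k) = (-576 + k)*(1/30 + k) (K(k) = (k + 1/30)*(k - 576) = (1/30 + k)*(-576 + k) = (-576 + k)*(1/30 + k))
-473358 - K(-243) = -473358 - (-96/5 + (-243)² - 17279/30*(-243)) = -473358 - (-96/5 + 59049 + 1399599/10) = -473358 - 1*1989897/10 = -473358 - 1989897/10 = -6723477/10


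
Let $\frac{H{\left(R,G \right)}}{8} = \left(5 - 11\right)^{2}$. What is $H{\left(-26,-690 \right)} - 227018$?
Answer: $-226730$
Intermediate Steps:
$H{\left(R,G \right)} = 288$ ($H{\left(R,G \right)} = 8 \left(5 - 11\right)^{2} = 8 \left(-6\right)^{2} = 8 \cdot 36 = 288$)
$H{\left(-26,-690 \right)} - 227018 = 288 - 227018 = -226730$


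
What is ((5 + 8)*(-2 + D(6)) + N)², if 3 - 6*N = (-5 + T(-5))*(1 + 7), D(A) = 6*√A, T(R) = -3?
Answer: 1322065/36 - 2314*√6 ≈ 31056.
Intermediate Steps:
N = 67/6 (N = ½ - (-5 - 3)*(1 + 7)/6 = ½ - (-4)*8/3 = ½ - ⅙*(-64) = ½ + 32/3 = 67/6 ≈ 11.167)
((5 + 8)*(-2 + D(6)) + N)² = ((5 + 8)*(-2 + 6*√6) + 67/6)² = (13*(-2 + 6*√6) + 67/6)² = ((-26 + 78*√6) + 67/6)² = (-89/6 + 78*√6)²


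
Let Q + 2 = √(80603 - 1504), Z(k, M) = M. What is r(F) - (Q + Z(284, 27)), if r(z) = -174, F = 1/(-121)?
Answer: -199 - √79099 ≈ -480.25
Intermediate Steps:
Q = -2 + √79099 (Q = -2 + √(80603 - 1504) = -2 + √79099 ≈ 279.25)
F = -1/121 ≈ -0.0082645
r(F) - (Q + Z(284, 27)) = -174 - ((-2 + √79099) + 27) = -174 - (25 + √79099) = -174 + (-25 - √79099) = -199 - √79099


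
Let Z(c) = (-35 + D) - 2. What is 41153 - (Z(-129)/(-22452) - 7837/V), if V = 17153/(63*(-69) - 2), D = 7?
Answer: 147878177051/3775678 ≈ 39166.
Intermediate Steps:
Z(c) = -30 (Z(c) = (-35 + 7) - 2 = -28 - 2 = -30)
V = -17153/4349 (V = 17153/(-4347 - 2) = 17153/(-4349) = 17153*(-1/4349) = -17153/4349 ≈ -3.9441)
41153 - (Z(-129)/(-22452) - 7837/V) = 41153 - (-30/(-22452) - 7837/(-17153/4349)) = 41153 - (-30*(-1/22452) - 7837*(-4349/17153)) = 41153 - (5/3742 + 2004889/1009) = 41153 - 1*7502299683/3775678 = 41153 - 7502299683/3775678 = 147878177051/3775678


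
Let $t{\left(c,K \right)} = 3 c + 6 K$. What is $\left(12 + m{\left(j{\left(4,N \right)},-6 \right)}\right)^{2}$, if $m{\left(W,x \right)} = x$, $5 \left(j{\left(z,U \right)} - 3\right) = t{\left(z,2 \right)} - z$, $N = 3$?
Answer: $36$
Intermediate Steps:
$j{\left(z,U \right)} = \frac{27}{5} + \frac{2 z}{5}$ ($j{\left(z,U \right)} = 3 + \frac{\left(3 z + 6 \cdot 2\right) - z}{5} = 3 + \frac{\left(3 z + 12\right) - z}{5} = 3 + \frac{\left(12 + 3 z\right) - z}{5} = 3 + \frac{12 + 2 z}{5} = 3 + \left(\frac{12}{5} + \frac{2 z}{5}\right) = \frac{27}{5} + \frac{2 z}{5}$)
$\left(12 + m{\left(j{\left(4,N \right)},-6 \right)}\right)^{2} = \left(12 - 6\right)^{2} = 6^{2} = 36$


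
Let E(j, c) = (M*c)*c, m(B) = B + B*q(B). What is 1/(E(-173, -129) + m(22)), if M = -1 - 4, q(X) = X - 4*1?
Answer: -1/82787 ≈ -1.2079e-5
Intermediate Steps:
q(X) = -4 + X (q(X) = X - 4 = -4 + X)
M = -5
m(B) = B + B*(-4 + B)
E(j, c) = -5*c² (E(j, c) = (-5*c)*c = -5*c²)
1/(E(-173, -129) + m(22)) = 1/(-5*(-129)² + 22*(-3 + 22)) = 1/(-5*16641 + 22*19) = 1/(-83205 + 418) = 1/(-82787) = -1/82787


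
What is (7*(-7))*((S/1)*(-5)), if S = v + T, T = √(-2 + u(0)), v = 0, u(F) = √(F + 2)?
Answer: 245*√(-2 + √2) ≈ 187.51*I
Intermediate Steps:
u(F) = √(2 + F)
T = √(-2 + √2) (T = √(-2 + √(2 + 0)) = √(-2 + √2) ≈ 0.76537*I)
S = √(-2 + √2) (S = 0 + √(-2 + √2) = √(-2 + √2) ≈ 0.76537*I)
(7*(-7))*((S/1)*(-5)) = (7*(-7))*((√(-2 + √2)/1)*(-5)) = -49*1*√(-2 + √2)*(-5) = -49*√(-2 + √2)*(-5) = -(-245)*√(-2 + √2) = 245*√(-2 + √2)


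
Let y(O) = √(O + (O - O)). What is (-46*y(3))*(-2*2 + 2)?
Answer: 92*√3 ≈ 159.35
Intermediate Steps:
y(O) = √O (y(O) = √(O + 0) = √O)
(-46*y(3))*(-2*2 + 2) = (-46*√3)*(-2*2 + 2) = (-46*√3)*(-4 + 2) = -46*√3*(-2) = 92*√3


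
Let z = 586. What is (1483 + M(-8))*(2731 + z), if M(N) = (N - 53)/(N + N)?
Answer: 78908113/16 ≈ 4.9318e+6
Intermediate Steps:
M(N) = (-53 + N)/(2*N) (M(N) = (-53 + N)/((2*N)) = (-53 + N)*(1/(2*N)) = (-53 + N)/(2*N))
(1483 + M(-8))*(2731 + z) = (1483 + (1/2)*(-53 - 8)/(-8))*(2731 + 586) = (1483 + (1/2)*(-1/8)*(-61))*3317 = (1483 + 61/16)*3317 = (23789/16)*3317 = 78908113/16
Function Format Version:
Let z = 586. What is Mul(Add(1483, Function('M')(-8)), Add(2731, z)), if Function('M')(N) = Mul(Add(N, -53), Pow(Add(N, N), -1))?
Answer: Rational(78908113, 16) ≈ 4.9318e+6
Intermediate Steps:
Function('M')(N) = Mul(Rational(1, 2), Pow(N, -1), Add(-53, N)) (Function('M')(N) = Mul(Add(-53, N), Pow(Mul(2, N), -1)) = Mul(Add(-53, N), Mul(Rational(1, 2), Pow(N, -1))) = Mul(Rational(1, 2), Pow(N, -1), Add(-53, N)))
Mul(Add(1483, Function('M')(-8)), Add(2731, z)) = Mul(Add(1483, Mul(Rational(1, 2), Pow(-8, -1), Add(-53, -8))), Add(2731, 586)) = Mul(Add(1483, Mul(Rational(1, 2), Rational(-1, 8), -61)), 3317) = Mul(Add(1483, Rational(61, 16)), 3317) = Mul(Rational(23789, 16), 3317) = Rational(78908113, 16)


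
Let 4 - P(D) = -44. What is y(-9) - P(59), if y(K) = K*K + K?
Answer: 24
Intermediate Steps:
P(D) = 48 (P(D) = 4 - 1*(-44) = 4 + 44 = 48)
y(K) = K + K² (y(K) = K² + K = K + K²)
y(-9) - P(59) = -9*(1 - 9) - 1*48 = -9*(-8) - 48 = 72 - 48 = 24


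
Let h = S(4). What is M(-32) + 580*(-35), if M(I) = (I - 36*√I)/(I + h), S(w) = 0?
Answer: -20299 + 9*I*√2/2 ≈ -20299.0 + 6.364*I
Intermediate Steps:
h = 0
M(I) = (I - 36*√I)/I (M(I) = (I - 36*√I)/(I + 0) = (I - 36*√I)/I)
M(-32) + 580*(-35) = (1 - (-9)*I*√2/2) + 580*(-35) = (1 - (-9)*I*√2/2) - 20300 = (1 + 9*I*√2/2) - 20300 = -20299 + 9*I*√2/2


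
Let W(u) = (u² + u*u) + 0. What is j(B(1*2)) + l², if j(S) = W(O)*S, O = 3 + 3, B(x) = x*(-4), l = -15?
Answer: -351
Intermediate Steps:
B(x) = -4*x
O = 6
W(u) = 2*u² (W(u) = (u² + u²) + 0 = 2*u² + 0 = 2*u²)
j(S) = 72*S (j(S) = (2*6²)*S = (2*36)*S = 72*S)
j(B(1*2)) + l² = 72*(-4*2) + (-15)² = 72*(-4*2) + 225 = 72*(-8) + 225 = -576 + 225 = -351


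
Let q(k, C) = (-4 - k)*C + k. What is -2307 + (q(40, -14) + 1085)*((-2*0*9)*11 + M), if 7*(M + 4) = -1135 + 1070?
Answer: -178062/7 ≈ -25437.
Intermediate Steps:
M = -93/7 (M = -4 + (-1135 + 1070)/7 = -4 + (⅐)*(-65) = -4 - 65/7 = -93/7 ≈ -13.286)
q(k, C) = k + C*(-4 - k) (q(k, C) = C*(-4 - k) + k = k + C*(-4 - k))
-2307 + (q(40, -14) + 1085)*((-2*0*9)*11 + M) = -2307 + ((40 - 4*(-14) - 1*(-14)*40) + 1085)*((-2*0*9)*11 - 93/7) = -2307 + ((40 + 56 + 560) + 1085)*((0*9)*11 - 93/7) = -2307 + (656 + 1085)*(0*11 - 93/7) = -2307 + 1741*(0 - 93/7) = -2307 + 1741*(-93/7) = -2307 - 161913/7 = -178062/7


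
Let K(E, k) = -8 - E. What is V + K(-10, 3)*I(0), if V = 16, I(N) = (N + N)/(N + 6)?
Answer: 16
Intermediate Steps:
I(N) = 2*N/(6 + N) (I(N) = (2*N)/(6 + N) = 2*N/(6 + N))
V + K(-10, 3)*I(0) = 16 + (-8 - 1*(-10))*(2*0/(6 + 0)) = 16 + (-8 + 10)*(2*0/6) = 16 + 2*(2*0*(⅙)) = 16 + 2*0 = 16 + 0 = 16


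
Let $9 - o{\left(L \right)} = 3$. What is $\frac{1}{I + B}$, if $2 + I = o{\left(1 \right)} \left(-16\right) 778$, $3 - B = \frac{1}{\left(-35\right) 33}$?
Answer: $- \frac{1155}{86263484} \approx -1.3389 \cdot 10^{-5}$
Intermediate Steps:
$o{\left(L \right)} = 6$ ($o{\left(L \right)} = 9 - 3 = 6$)
$B = \frac{3466}{1155}$ ($B = 3 - \frac{1}{\left(-35\right) 33} = 3 - \frac{1}{-1155} = 3 - - \frac{1}{1155} = 3 + \frac{1}{1155} = \frac{3466}{1155} \approx 3.0009$)
$I = -74690$ ($I = -2 + 6 \left(-16\right) 778 = -2 - 74688 = -74690$)
$\frac{1}{I + B} = \frac{1}{-74690 + \frac{3466}{1155}} = \frac{1}{- \frac{86263484}{1155}} = - \frac{1155}{86263484}$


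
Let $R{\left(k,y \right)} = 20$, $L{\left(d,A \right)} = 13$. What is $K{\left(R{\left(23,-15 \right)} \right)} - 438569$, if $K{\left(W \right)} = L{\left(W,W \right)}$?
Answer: $-438556$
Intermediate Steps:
$K{\left(W \right)} = 13$
$K{\left(R{\left(23,-15 \right)} \right)} - 438569 = 13 - 438569 = -438556$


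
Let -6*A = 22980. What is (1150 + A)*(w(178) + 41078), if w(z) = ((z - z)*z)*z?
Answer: -110089040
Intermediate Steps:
A = -3830 (A = -⅙*22980 = -3830)
w(z) = 0 (w(z) = (0*z)*z = 0*z = 0)
(1150 + A)*(w(178) + 41078) = (1150 - 3830)*(0 + 41078) = -2680*41078 = -110089040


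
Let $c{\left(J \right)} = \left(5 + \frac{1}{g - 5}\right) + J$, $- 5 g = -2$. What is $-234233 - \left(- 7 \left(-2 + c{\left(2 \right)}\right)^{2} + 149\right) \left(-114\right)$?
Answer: $- \frac{124579463}{529} \approx -2.355 \cdot 10^{5}$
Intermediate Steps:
$g = \frac{2}{5}$ ($g = \left(- \frac{1}{5}\right) \left(-2\right) = \frac{2}{5} \approx 0.4$)
$c{\left(J \right)} = \frac{110}{23} + J$ ($c{\left(J \right)} = \left(5 + \frac{1}{\frac{2}{5} - 5}\right) + J = \left(5 + \frac{1}{- \frac{23}{5}}\right) + J = \left(5 - \frac{5}{23}\right) + J = \frac{110}{23} + J$)
$-234233 - \left(- 7 \left(-2 + c{\left(2 \right)}\right)^{2} + 149\right) \left(-114\right) = -234233 - \left(- 7 \left(-2 + \left(\frac{110}{23} + 2\right)\right)^{2} + 149\right) \left(-114\right) = -234233 - \left(- 7 \left(-2 + \frac{156}{23}\right)^{2} + 149\right) \left(-114\right) = -234233 - \left(- 7 \left(\frac{110}{23}\right)^{2} + 149\right) \left(-114\right) = -234233 - \left(\left(-7\right) \frac{12100}{529} + 149\right) \left(-114\right) = -234233 - \left(- \frac{84700}{529} + 149\right) \left(-114\right) = -234233 - \left(- \frac{5879}{529}\right) \left(-114\right) = -234233 - \frac{670206}{529} = - \frac{124579463}{529}$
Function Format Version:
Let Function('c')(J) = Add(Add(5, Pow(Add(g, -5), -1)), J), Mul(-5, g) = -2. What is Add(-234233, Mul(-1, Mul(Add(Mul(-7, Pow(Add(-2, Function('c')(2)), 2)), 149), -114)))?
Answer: Rational(-124579463, 529) ≈ -2.3550e+5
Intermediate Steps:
g = Rational(2, 5) (g = Mul(Rational(-1, 5), -2) = Rational(2, 5) ≈ 0.40000)
Function('c')(J) = Add(Rational(110, 23), J) (Function('c')(J) = Add(Add(5, Pow(Add(Rational(2, 5), -5), -1)), J) = Add(Add(5, Pow(Rational(-23, 5), -1)), J) = Add(Add(5, Rational(-5, 23)), J) = Add(Rational(110, 23), J))
Add(-234233, Mul(-1, Mul(Add(Mul(-7, Pow(Add(-2, Function('c')(2)), 2)), 149), -114))) = Add(-234233, Mul(-1, Mul(Add(Mul(-7, Pow(Add(-2, Add(Rational(110, 23), 2)), 2)), 149), -114))) = Add(-234233, Mul(-1, Mul(Add(Mul(-7, Pow(Add(-2, Rational(156, 23)), 2)), 149), -114))) = Add(-234233, Mul(-1, Mul(Add(Mul(-7, Pow(Rational(110, 23), 2)), 149), -114))) = Add(-234233, Mul(-1, Mul(Add(Mul(-7, Rational(12100, 529)), 149), -114))) = Add(-234233, Mul(-1, Mul(Add(Rational(-84700, 529), 149), -114))) = Add(-234233, Mul(-1, Mul(Rational(-5879, 529), -114))) = Add(-234233, Mul(-1, Rational(670206, 529))) = Add(-234233, Rational(-670206, 529)) = Rational(-124579463, 529)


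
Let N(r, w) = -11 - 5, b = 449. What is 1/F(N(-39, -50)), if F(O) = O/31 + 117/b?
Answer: -13919/3557 ≈ -3.9131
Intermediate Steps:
N(r, w) = -16
F(O) = 117/449 + O/31 (F(O) = O/31 + 117/449 = 117/449 + O/31)
1/F(N(-39, -50)) = 1/(117/449 + (1/31)*(-16)) = 1/(117/449 - 16/31) = 1/(-3557/13919) = -13919/3557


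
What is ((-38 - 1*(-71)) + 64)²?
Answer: 9409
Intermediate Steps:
((-38 - 1*(-71)) + 64)² = ((-38 + 71) + 64)² = (33 + 64)² = 97² = 9409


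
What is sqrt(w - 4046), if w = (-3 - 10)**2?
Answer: I*sqrt(3877) ≈ 62.266*I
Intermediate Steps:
w = 169 (w = (-13)**2 = 169)
sqrt(w - 4046) = sqrt(169 - 4046) = sqrt(-3877) = I*sqrt(3877)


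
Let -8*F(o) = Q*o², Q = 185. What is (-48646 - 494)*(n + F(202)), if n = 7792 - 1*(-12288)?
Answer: 45381404250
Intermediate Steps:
n = 20080 (n = 7792 + 12288 = 20080)
F(o) = -185*o²/8
(-48646 - 494)*(n + F(202)) = (-48646 - 494)*(20080 - 185/8*202²) = -49140*(20080 - 185/8*40804) = -49140*(20080 - 1887185/2) = -49140*(-1847025/2) = 45381404250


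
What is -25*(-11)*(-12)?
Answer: -3300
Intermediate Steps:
-25*(-11)*(-12) = 275*(-12) = -3300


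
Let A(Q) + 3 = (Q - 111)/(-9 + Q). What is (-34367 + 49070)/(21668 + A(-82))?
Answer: 445991/657236 ≈ 0.67859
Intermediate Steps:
A(Q) = -3 + (-111 + Q)/(-9 + Q) (A(Q) = -3 + (Q - 111)/(-9 + Q) = -3 + (-111 + Q)/(-9 + Q))
(-34367 + 49070)/(21668 + A(-82)) = (-34367 + 49070)/(21668 + 2*(-42 - 1*(-82))/(-9 - 82)) = 14703/(21668 + 2*(-42 + 82)/(-91)) = 14703/(21668 + 2*(-1/91)*40) = 14703/(21668 - 80/91) = 14703/(1971708/91) = 14703*(91/1971708) = 445991/657236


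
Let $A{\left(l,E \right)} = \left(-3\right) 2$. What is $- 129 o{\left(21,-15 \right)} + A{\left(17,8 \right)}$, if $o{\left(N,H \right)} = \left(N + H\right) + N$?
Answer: $-3489$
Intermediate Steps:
$o{\left(N,H \right)} = H + 2 N$ ($o{\left(N,H \right)} = \left(H + N\right) + N = H + 2 N$)
$A{\left(l,E \right)} = -6$
$- 129 o{\left(21,-15 \right)} + A{\left(17,8 \right)} = - 129 \left(-15 + 2 \cdot 21\right) - 6 = - 129 \left(-15 + 42\right) - 6 = \left(-129\right) 27 - 6 = -3483 - 6 = -3489$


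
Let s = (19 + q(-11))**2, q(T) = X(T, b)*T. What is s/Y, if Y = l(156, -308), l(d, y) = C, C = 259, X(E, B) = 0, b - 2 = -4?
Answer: 361/259 ≈ 1.3938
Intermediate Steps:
b = -2 (b = 2 - 4 = -2)
q(T) = 0 (q(T) = 0*T = 0)
l(d, y) = 259
Y = 259
s = 361 (s = (19 + 0)**2 = 19**2 = 361)
s/Y = 361/259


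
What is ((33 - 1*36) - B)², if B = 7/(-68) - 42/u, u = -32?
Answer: 1311025/73984 ≈ 17.720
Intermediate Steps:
B = 329/272 (B = 7/(-68) - 42/(-32) = 7*(-1/68) - 42*(-1/32) = -7/68 + 21/16 = 329/272 ≈ 1.2096)
((33 - 1*36) - B)² = ((33 - 1*36) - 1*329/272)² = ((33 - 36) - 329/272)² = (-3 - 329/272)² = (-1145/272)² = 1311025/73984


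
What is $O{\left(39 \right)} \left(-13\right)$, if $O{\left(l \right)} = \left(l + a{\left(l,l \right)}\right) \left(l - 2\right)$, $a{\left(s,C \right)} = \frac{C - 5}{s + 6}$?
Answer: $- \frac{860509}{45} \approx -19122.0$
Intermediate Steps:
$a{\left(s,C \right)} = \frac{-5 + C}{6 + s}$
$O{\left(l \right)} = \left(-2 + l\right) \left(l + \frac{-5 + l}{6 + l}\right)$ ($O{\left(l \right)} = \left(l + \frac{-5 + l}{6 + l}\right) \left(l - 2\right) = \left(l + \frac{-5 + l}{6 + l}\right) \left(-2 + l\right) = \left(-2 + l\right) \left(l + \frac{-5 + l}{6 + l}\right)$)
$O{\left(39 \right)} \left(-13\right) = \frac{10 + 39^{3} - 741 + 5 \cdot 39^{2}}{6 + 39} \left(-13\right) = \frac{10 + 59319 - 741 + 5 \cdot 1521}{45} \left(-13\right) = \frac{10 + 59319 - 741 + 7605}{45} \left(-13\right) = \frac{1}{45} \cdot 66193 \left(-13\right) = \frac{66193}{45} \left(-13\right) = - \frac{860509}{45}$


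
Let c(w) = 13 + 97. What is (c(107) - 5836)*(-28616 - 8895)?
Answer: 214787986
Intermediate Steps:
c(w) = 110
(c(107) - 5836)*(-28616 - 8895) = (110 - 5836)*(-28616 - 8895) = -5726*(-37511) = 214787986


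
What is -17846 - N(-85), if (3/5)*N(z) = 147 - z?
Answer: -54698/3 ≈ -18233.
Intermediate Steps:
N(z) = 245 - 5*z/3 (N(z) = 5*(147 - z)/3 = 245 - 5*z/3)
-17846 - N(-85) = -17846 - (245 - 5/3*(-85)) = -17846 - (245 + 425/3) = -17846 - 1*1160/3 = -17846 - 1160/3 = -54698/3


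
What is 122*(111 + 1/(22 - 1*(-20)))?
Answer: 284443/21 ≈ 13545.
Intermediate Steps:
122*(111 + 1/(22 - 1*(-20))) = 122*(111 + 1/(22 + 20)) = 122*(111 + 1/42) = 122*(4663/42) = 284443/21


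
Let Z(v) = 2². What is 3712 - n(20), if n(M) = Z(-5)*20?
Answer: 3632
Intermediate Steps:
Z(v) = 4
n(M) = 80 (n(M) = 4*20 = 80)
3712 - n(20) = 3712 - 1*80 = 3712 - 80 = 3632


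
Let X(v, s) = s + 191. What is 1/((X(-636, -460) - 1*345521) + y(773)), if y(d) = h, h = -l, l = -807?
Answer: -1/344983 ≈ -2.8987e-6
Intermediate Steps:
X(v, s) = 191 + s
h = 807 (h = -1*(-807) = 807)
y(d) = 807
1/((X(-636, -460) - 1*345521) + y(773)) = 1/(((191 - 460) - 1*345521) + 807) = 1/((-269 - 345521) + 807) = 1/(-345790 + 807) = 1/(-344983) = -1/344983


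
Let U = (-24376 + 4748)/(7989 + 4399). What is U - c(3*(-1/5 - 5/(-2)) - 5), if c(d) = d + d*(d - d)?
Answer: -107913/30970 ≈ -3.4844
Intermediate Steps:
c(d) = d (c(d) = d + d*0 = d + 0 = d)
U = -4907/3097 (U = -19628/12388 = -19628*1/12388 = -4907/3097 ≈ -1.5844)
U - c(3*(-1/5 - 5/(-2)) - 5) = -4907/3097 - (3*(-1/5 - 5/(-2)) - 5) = -4907/3097 - (3*(-1*⅕ - 5*(-½)) - 5) = -4907/3097 - (3*(-⅕ + 5/2) - 5) = -4907/3097 - (3*(23/10) - 5) = -4907/3097 - (69/10 - 5) = -4907/3097 - 1*19/10 = -4907/3097 - 19/10 = -107913/30970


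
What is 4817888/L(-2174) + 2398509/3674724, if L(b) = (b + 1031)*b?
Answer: 3944070083975/1521875920428 ≈ 2.5916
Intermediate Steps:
L(b) = b*(1031 + b) (L(b) = (1031 + b)*b = b*(1031 + b))
4817888/L(-2174) + 2398509/3674724 = 4817888/((-2174*(1031 - 2174))) + 2398509/3674724 = 4817888/((-2174*(-1143))) + 2398509*(1/3674724) = 4817888/2484882 + 799503/1224908 = 4817888*(1/2484882) + 799503/1224908 = 2408944/1242441 + 799503/1224908 = 3944070083975/1521875920428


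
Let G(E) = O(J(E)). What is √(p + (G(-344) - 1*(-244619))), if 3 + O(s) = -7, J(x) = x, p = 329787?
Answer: 2*√143599 ≈ 757.89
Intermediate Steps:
O(s) = -10 (O(s) = -3 - 7 = -10)
G(E) = -10
√(p + (G(-344) - 1*(-244619))) = √(329787 + (-10 - 1*(-244619))) = √(329787 + (-10 + 244619)) = √(329787 + 244609) = √574396 = 2*√143599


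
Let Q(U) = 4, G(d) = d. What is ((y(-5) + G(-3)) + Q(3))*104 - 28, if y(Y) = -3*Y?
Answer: 1636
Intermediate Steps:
((y(-5) + G(-3)) + Q(3))*104 - 28 = ((-3*(-5) - 3) + 4)*104 - 28 = ((15 - 3) + 4)*104 - 28 = (12 + 4)*104 - 28 = 16*104 - 28 = 1664 - 28 = 1636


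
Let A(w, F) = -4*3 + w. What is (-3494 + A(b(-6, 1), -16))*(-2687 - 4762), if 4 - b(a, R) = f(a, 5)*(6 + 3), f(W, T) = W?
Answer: 25684152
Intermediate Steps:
b(a, R) = 4 - 9*a (b(a, R) = 4 - a*(6 + 3) = 4 - a*9 = 4 - 9*a)
A(w, F) = -12 + w
(-3494 + A(b(-6, 1), -16))*(-2687 - 4762) = (-3494 + (-12 + (4 - 9*(-6))))*(-2687 - 4762) = (-3494 + (-12 + (4 + 54)))*(-7449) = (-3494 + (-12 + 58))*(-7449) = (-3494 + 46)*(-7449) = -3448*(-7449) = 25684152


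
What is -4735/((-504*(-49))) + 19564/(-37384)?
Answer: -82520723/115404408 ≈ -0.71506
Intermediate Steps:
-4735/((-504*(-49))) + 19564/(-37384) = -4735/24696 + 19564*(-1/37384) = -4735*1/24696 - 4891/9346 = -4735/24696 - 4891/9346 = -82520723/115404408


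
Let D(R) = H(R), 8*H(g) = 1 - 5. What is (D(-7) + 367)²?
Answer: 537289/4 ≈ 1.3432e+5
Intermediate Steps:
H(g) = -½ (H(g) = (1 - 5)/8 = (⅛)*(-4) = -½)
D(R) = -½
(D(-7) + 367)² = (-½ + 367)² = (733/2)² = 537289/4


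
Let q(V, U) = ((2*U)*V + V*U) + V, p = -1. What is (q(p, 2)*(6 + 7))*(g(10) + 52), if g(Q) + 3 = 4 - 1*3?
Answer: -4550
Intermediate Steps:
g(Q) = -2 (g(Q) = -3 + (4 - 1*3) = -3 + (4 - 3) = -3 + 1 = -2)
q(V, U) = V + 3*U*V (q(V, U) = (2*U*V + U*V) + V = 3*U*V + V = V + 3*U*V)
(q(p, 2)*(6 + 7))*(g(10) + 52) = ((-(1 + 3*2))*(6 + 7))*(-2 + 52) = (-(1 + 6)*13)*50 = (-1*7*13)*50 = -7*13*50 = -91*50 = -4550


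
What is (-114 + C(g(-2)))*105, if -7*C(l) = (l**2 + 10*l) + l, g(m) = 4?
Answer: -12870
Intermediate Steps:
C(l) = -11*l/7 - l**2/7 (C(l) = -((l**2 + 10*l) + l)/7 = -(l**2 + 11*l)/7 = -11*l/7 - l**2/7)
(-114 + C(g(-2)))*105 = (-114 - 1/7*4*(11 + 4))*105 = (-114 - 1/7*4*15)*105 = (-114 - 60/7)*105 = -858/7*105 = -12870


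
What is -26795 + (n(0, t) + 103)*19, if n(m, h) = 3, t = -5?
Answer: -24781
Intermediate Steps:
-26795 + (n(0, t) + 103)*19 = -26795 + (3 + 103)*19 = -26795 + 106*19 = -26795 + 2014 = -24781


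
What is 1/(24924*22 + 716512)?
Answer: 1/1264840 ≈ 7.9061e-7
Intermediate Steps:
1/(24924*22 + 716512) = 1/(548328 + 716512) = 1/1264840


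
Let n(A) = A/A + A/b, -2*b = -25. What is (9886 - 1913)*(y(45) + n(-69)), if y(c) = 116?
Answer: 22220751/25 ≈ 8.8883e+5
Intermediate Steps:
b = 25/2 (b = -1/2*(-25) = 25/2 ≈ 12.500)
n(A) = 1 + 2*A/25 (n(A) = A/A + A/(25/2) = 1 + A*(2/25) = 1 + 2*A/25)
(9886 - 1913)*(y(45) + n(-69)) = (9886 - 1913)*(116 + (1 + (2/25)*(-69))) = 7973*(116 + (1 - 138/25)) = 7973*(116 - 113/25) = 7973*(2787/25) = 22220751/25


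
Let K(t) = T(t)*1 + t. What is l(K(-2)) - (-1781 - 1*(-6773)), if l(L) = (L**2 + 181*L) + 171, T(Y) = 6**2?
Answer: 2489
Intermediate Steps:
T(Y) = 36
K(t) = 36 + t (K(t) = 36*1 + t = 36 + t)
l(L) = 171 + L**2 + 181*L
l(K(-2)) - (-1781 - 1*(-6773)) = (171 + (36 - 2)**2 + 181*(36 - 2)) - (-1781 - 1*(-6773)) = (171 + 34**2 + 181*34) - (-1781 + 6773) = (171 + 1156 + 6154) - 1*4992 = 7481 - 4992 = 2489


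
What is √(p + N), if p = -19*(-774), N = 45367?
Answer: √60073 ≈ 245.10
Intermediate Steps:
p = 14706
√(p + N) = √(14706 + 45367) = √60073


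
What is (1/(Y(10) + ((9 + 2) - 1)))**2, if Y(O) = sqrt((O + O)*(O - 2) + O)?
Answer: (10 + sqrt(170))**(-2) ≈ 0.0018841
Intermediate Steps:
Y(O) = sqrt(O + 2*O*(-2 + O)) (Y(O) = sqrt((2*O)*(-2 + O) + O) = sqrt(2*O*(-2 + O) + O) = sqrt(O + 2*O*(-2 + O)))
(1/(Y(10) + ((9 + 2) - 1)))**2 = (1/(sqrt(10*(-3 + 2*10)) + ((9 + 2) - 1)))**2 = (1/(sqrt(10*(-3 + 20)) + (11 - 1)))**2 = (1/(sqrt(10*17) + 10))**2 = (1/(sqrt(170) + 10))**2 = (1/(10 + sqrt(170)))**2 = (10 + sqrt(170))**(-2)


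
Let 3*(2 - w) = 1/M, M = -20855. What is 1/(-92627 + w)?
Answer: -62565/5795083124 ≈ -1.0796e-5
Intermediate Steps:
w = 125131/62565 (w = 2 - 1/3/(-20855) = 2 - 1/3*(-1/20855) = 2 + 1/62565 = 125131/62565 ≈ 2.0000)
1/(-92627 + w) = 1/(-92627 + 125131/62565) = 1/(-5795083124/62565) = -62565/5795083124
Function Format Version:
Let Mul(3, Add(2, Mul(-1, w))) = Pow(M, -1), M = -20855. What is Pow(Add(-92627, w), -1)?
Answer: Rational(-62565, 5795083124) ≈ -1.0796e-5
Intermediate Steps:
w = Rational(125131, 62565) (w = Add(2, Mul(Rational(-1, 3), Pow(-20855, -1))) = Add(2, Mul(Rational(-1, 3), Rational(-1, 20855))) = Add(2, Rational(1, 62565)) = Rational(125131, 62565) ≈ 2.0000)
Pow(Add(-92627, w), -1) = Pow(Add(-92627, Rational(125131, 62565)), -1) = Pow(Rational(-5795083124, 62565), -1) = Rational(-62565, 5795083124)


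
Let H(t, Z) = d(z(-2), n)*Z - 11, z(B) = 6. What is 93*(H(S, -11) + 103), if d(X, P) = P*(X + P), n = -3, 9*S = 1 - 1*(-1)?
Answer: 17763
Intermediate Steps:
S = 2/9 (S = (1 - 1*(-1))/9 = (1 + 1)/9 = (⅑)*2 = 2/9 ≈ 0.22222)
d(X, P) = P*(P + X)
H(t, Z) = -11 - 9*Z (H(t, Z) = (-3*(-3 + 6))*Z - 11 = (-3*3)*Z - 11 = -9*Z - 11 = -11 - 9*Z)
93*(H(S, -11) + 103) = 93*((-11 - 9*(-11)) + 103) = 93*((-11 + 99) + 103) = 93*(88 + 103) = 93*191 = 17763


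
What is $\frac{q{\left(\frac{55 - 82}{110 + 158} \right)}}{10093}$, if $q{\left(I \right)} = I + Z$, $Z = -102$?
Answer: $- \frac{27363}{2704924} \approx -0.010116$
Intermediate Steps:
$q{\left(I \right)} = -102 + I$ ($q{\left(I \right)} = I - 102 = -102 + I$)
$\frac{q{\left(\frac{55 - 82}{110 + 158} \right)}}{10093} = \frac{-102 + \frac{55 - 82}{110 + 158}}{10093} = \left(-102 - \frac{27}{268}\right) \frac{1}{10093} = \left(- \frac{27363}{268}\right) \frac{1}{10093} = - \frac{27363}{2704924}$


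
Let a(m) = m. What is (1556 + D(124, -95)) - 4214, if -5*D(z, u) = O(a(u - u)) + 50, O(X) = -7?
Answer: -13333/5 ≈ -2666.6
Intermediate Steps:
D(z, u) = -43/5 (D(z, u) = -(-7 + 50)/5 = -⅕*43 = -43/5)
(1556 + D(124, -95)) - 4214 = (1556 - 43/5) - 4214 = 7737/5 - 4214 = -13333/5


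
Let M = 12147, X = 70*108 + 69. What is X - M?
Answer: -4518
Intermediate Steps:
X = 7629 (X = 7560 + 69 = 7629)
X - M = 7629 - 1*12147 = 7629 - 12147 = -4518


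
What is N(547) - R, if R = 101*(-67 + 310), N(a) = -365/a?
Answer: -13425386/547 ≈ -24544.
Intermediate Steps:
R = 24543 (R = 101*243 = 24543)
N(547) - R = -365/547 - 1*24543 = -365*1/547 - 24543 = -365/547 - 24543 = -13425386/547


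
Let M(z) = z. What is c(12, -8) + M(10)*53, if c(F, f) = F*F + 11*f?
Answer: 586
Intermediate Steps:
c(F, f) = F² + 11*f
c(12, -8) + M(10)*53 = (12² + 11*(-8)) + 10*53 = (144 - 88) + 530 = 56 + 530 = 586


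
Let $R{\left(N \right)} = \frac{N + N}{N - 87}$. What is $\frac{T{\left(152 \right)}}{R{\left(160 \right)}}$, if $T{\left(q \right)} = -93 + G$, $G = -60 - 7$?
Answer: $- \frac{73}{2} \approx -36.5$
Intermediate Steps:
$R{\left(N \right)} = \frac{2 N}{-87 + N}$
$G = -67$ ($G = -60 - 7 = -67$)
$T{\left(q \right)} = -160$ ($T{\left(q \right)} = -93 - 67 = -160$)
$\frac{T{\left(152 \right)}}{R{\left(160 \right)}} = - \frac{160}{2 \cdot 160 \frac{1}{-87 + 160}} = - \frac{160}{2 \cdot 160 \cdot \frac{1}{73}} = - \frac{160}{\frac{320}{73}} = \left(-160\right) \frac{73}{320} = - \frac{73}{2}$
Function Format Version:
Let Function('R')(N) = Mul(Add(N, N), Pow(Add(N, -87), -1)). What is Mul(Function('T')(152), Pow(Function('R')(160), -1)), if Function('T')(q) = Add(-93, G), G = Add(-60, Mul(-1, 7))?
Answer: Rational(-73, 2) ≈ -36.500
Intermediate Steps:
Function('R')(N) = Mul(2, N, Pow(Add(-87, N), -1)) (Function('R')(N) = Mul(Mul(2, N), Pow(Add(-87, N), -1)) = Mul(2, N, Pow(Add(-87, N), -1)))
G = -67 (G = Add(-60, -7) = -67)
Function('T')(q) = -160 (Function('T')(q) = Add(-93, -67) = -160)
Mul(Function('T')(152), Pow(Function('R')(160), -1)) = Mul(-160, Pow(Mul(2, 160, Pow(Add(-87, 160), -1)), -1)) = Mul(-160, Pow(Mul(2, 160, Pow(73, -1)), -1)) = Mul(-160, Pow(Mul(2, 160, Rational(1, 73)), -1)) = Mul(-160, Pow(Rational(320, 73), -1)) = Mul(-160, Rational(73, 320)) = Rational(-73, 2)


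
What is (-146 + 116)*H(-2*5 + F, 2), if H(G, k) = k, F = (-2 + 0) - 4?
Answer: -60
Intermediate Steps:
F = -6 (F = -2 - 4 = -6)
(-146 + 116)*H(-2*5 + F, 2) = (-146 + 116)*2 = -30*2 = -60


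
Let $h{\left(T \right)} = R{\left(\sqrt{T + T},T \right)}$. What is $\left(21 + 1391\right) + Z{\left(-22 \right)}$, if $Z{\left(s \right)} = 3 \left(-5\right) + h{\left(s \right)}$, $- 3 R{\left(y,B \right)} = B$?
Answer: $\frac{4213}{3} \approx 1404.3$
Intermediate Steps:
$R{\left(y,B \right)} = - \frac{B}{3}$
$h{\left(T \right)} = - \frac{T}{3}$
$Z{\left(s \right)} = -15 - \frac{s}{3}$ ($Z{\left(s \right)} = 3 \left(-5\right) - \frac{s}{3} = -15 - \frac{s}{3}$)
$\left(21 + 1391\right) + Z{\left(-22 \right)} = \left(21 + 1391\right) - \frac{23}{3} = 1412 + \left(-15 + \frac{22}{3}\right) = 1412 - \frac{23}{3} = \frac{4213}{3}$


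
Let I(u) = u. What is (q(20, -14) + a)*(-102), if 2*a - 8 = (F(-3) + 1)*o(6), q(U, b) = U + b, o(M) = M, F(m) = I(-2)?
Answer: -714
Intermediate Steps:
F(m) = -2
a = 1 (a = 4 + ((-2 + 1)*6)/2 = 4 + (-1*6)/2 = 4 + (½)*(-6) = 4 - 3 = 1)
(q(20, -14) + a)*(-102) = ((20 - 14) + 1)*(-102) = (6 + 1)*(-102) = 7*(-102) = -714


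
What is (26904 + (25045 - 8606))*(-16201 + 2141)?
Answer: -609402580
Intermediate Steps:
(26904 + (25045 - 8606))*(-16201 + 2141) = (26904 + 16439)*(-14060) = 43343*(-14060) = -609402580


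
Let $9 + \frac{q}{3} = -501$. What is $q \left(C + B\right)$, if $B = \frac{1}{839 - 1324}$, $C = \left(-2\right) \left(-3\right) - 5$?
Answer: $- \frac{148104}{97} \approx -1526.8$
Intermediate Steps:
$q = -1530$ ($q = -27 + 3 \left(-501\right) = -27 - 1503 = -1530$)
$C = 1$ ($C = 6 - 5 = 1$)
$B = - \frac{1}{485}$ ($B = \frac{1}{-485} = - \frac{1}{485} \approx -0.0020619$)
$q \left(C + B\right) = - 1530 \left(1 - \frac{1}{485}\right) = \left(-1530\right) \frac{484}{485} = - \frac{148104}{97}$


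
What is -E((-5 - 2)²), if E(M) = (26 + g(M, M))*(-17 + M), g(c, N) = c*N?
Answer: -77664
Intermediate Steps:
g(c, N) = N*c
E(M) = (-17 + M)*(26 + M²) (E(M) = (26 + M*M)*(-17 + M) = (26 + M²)*(-17 + M) = (-17 + M)*(26 + M²))
-E((-5 - 2)²) = -(-442 + ((-5 - 2)²)³ - 17*(-5 - 2)⁴ + 26*(-5 - 2)²) = -(-442 + ((-7)²)³ - 17*((-7)²)² + 26*(-7)²) = -(-442 + 49³ - 17*49² + 26*49) = -(-442 + 117649 - 17*2401 + 1274) = -(-442 + 117649 - 40817 + 1274) = -1*77664 = -77664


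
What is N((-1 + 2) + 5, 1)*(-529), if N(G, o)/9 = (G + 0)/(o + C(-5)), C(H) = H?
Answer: 14283/2 ≈ 7141.5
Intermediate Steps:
N(G, o) = 9*G/(-5 + o) (N(G, o) = 9*((G + 0)/(o - 5)) = 9*(G/(-5 + o)) = 9*G/(-5 + o))
N((-1 + 2) + 5, 1)*(-529) = (9*((-1 + 2) + 5)/(-5 + 1))*(-529) = (9*(1 + 5)/(-4))*(-529) = (9*6*(-¼))*(-529) = -27/2*(-529) = 14283/2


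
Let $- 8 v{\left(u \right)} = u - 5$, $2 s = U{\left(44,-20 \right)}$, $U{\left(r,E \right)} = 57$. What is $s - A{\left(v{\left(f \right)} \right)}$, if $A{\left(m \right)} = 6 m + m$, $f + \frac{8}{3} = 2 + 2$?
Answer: $\frac{607}{24} \approx 25.292$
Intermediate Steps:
$f = \frac{4}{3}$ ($f = - \frac{8}{3} + \left(2 + 2\right) = - \frac{8}{3} + 4 = \frac{4}{3} \approx 1.3333$)
$s = \frac{57}{2}$ ($s = \frac{1}{2} \cdot 57 = \frac{57}{2} \approx 28.5$)
$v{\left(u \right)} = \frac{5}{8} - \frac{u}{8}$ ($v{\left(u \right)} = - \frac{u - 5}{8} = - \frac{-5 + u}{8} = \frac{5}{8} - \frac{u}{8}$)
$A{\left(m \right)} = 7 m$
$s - A{\left(v{\left(f \right)} \right)} = \frac{57}{2} - 7 \left(\frac{5}{8} - \frac{1}{6}\right) = \frac{57}{2} - 7 \cdot \frac{11}{24} = \frac{57}{2} - \frac{77}{24} = \frac{607}{24}$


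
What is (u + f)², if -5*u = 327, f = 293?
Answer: 1295044/25 ≈ 51802.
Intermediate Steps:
u = -327/5 (u = -⅕*327 = -327/5 ≈ -65.400)
(u + f)² = (-327/5 + 293)² = (1138/5)² = 1295044/25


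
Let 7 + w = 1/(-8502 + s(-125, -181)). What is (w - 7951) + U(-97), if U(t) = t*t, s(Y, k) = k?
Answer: 12599032/8683 ≈ 1451.0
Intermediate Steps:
w = -60782/8683 (w = -7 + 1/(-8502 - 181) = -7 + 1/(-8683) = -7 - 1/8683 = -60782/8683 ≈ -7.0001)
U(t) = t²
(w - 7951) + U(-97) = (-60782/8683 - 7951) + (-97)² = -69099315/8683 + 9409 = 12599032/8683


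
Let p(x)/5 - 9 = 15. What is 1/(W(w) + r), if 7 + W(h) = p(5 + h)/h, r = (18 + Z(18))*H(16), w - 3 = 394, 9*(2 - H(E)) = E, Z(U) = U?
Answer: 397/517 ≈ 0.76789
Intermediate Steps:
p(x) = 120 (p(x) = 45 + 5*15 = 45 + 75 = 120)
H(E) = 2 - E/9
w = 397 (w = 3 + 394 = 397)
r = 8 (r = (18 + 18)*(2 - ⅑*16) = 36*(2 - 16/9) = 36*(2/9) = 8)
W(h) = -7 + 120/h
1/(W(w) + r) = 1/((-7 + 120/397) + 8) = 1/(-2659/397 + 8) = 1/(517/397) = 397/517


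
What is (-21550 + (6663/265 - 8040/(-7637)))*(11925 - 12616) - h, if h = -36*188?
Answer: 30113644549169/2023805 ≈ 1.4880e+7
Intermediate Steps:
h = -6768
(-21550 + (6663/265 - 8040/(-7637)))*(11925 - 12616) - h = (-21550 + (6663/265 - 8040/(-7637)))*(11925 - 12616) - 1*(-6768) = (-21550 + (6663*(1/265) - 8040*(-1/7637)))*(-691) + 6768 = (-21550 + (6663/265 + 8040/7637))*(-691) + 6768 = (-21550 + 53015931/2023805)*(-691) + 6768 = -43559981819/2023805*(-691) + 6768 = 30099947436929/2023805 + 6768 = 30113644549169/2023805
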